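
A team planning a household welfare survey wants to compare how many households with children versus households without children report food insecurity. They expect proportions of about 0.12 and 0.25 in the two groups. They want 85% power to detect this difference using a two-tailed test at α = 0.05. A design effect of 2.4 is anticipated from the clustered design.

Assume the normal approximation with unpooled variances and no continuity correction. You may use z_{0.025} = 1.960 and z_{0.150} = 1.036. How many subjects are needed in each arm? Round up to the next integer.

n = 374 per group

n = (z_{α/2} + z_β)² · [p₁(1−p₁) + p₂(1−p₂)] / (p₁ − p₂)²
  = (1.960 + 1.036)² · (0.12·0.88 + 0.25·0.75) / (-0.13)²
  = (2.996)² · (0.1056 + 0.1875) / 0.0169
  = 8.9760 · 0.2931 / 0.0169
  = 155.67
Design effect: 2.4 × 155.67 = 373.61.
Round up → n = 374 per group.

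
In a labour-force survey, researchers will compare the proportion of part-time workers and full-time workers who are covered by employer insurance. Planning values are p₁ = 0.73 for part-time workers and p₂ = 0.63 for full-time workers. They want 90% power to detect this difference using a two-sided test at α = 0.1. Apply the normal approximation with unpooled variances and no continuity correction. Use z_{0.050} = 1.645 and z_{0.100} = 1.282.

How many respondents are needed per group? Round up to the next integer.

n = 369 per group

n = (z_{α/2} + z_β)² · [p₁(1−p₁) + p₂(1−p₂)] / (p₁ − p₂)²
  = (1.645 + 1.282)² · (0.73·0.27 + 0.63·0.37) / (0.10)²
  = (2.927)² · (0.1971 + 0.2331) / 0.0100
  = 8.5673 · 0.4302 / 0.0100
  = 368.57
Round up → n = 369 per group.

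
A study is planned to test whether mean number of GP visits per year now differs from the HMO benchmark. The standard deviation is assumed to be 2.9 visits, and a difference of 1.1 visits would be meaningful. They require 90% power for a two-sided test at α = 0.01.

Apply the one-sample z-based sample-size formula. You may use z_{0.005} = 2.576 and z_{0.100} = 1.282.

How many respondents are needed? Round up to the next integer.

n = 104

n = (z_{α/2} + z_β)² · σ² / δ²
  = (2.576 + 1.282)² · 2.9² / 1.1²
  = 14.8842 · 8.41 / 1.21
  = 103.45
Round up → n = 104.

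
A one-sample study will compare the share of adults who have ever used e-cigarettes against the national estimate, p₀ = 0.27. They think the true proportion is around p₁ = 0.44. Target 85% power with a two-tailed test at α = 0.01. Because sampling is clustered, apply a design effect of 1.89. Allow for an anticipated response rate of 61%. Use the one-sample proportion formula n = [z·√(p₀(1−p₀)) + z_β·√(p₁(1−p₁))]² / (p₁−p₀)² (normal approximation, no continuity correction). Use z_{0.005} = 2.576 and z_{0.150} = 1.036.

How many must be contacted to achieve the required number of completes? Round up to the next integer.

n = [z_{α/2}·√(p₀q₀) + z_β·√(p₁q₁)]² / (p₁ − p₀)²
  = [2.576·√(0.27·0.73) + 1.036·√(0.44·0.56)]² / (0.17)²
  = [2.576·0.4440 + 1.036·0.4964]² / 0.0289
  = [1.6579]² / 0.0289
  = 95.11
Design effect: 1.89 × 95.11 = 179.75.
Adjust for 61% response: 179.75 / 0.61 = 294.68.
Round up → n = 295.

n = 295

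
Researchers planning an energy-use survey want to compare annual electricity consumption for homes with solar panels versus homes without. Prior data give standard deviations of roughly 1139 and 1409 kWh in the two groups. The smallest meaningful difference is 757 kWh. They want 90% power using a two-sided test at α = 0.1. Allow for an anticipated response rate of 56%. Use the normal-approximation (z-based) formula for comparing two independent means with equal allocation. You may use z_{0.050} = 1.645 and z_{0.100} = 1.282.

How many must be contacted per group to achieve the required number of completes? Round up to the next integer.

n = 88 per group

n = (z_{α/2} + z_β)² · (σ₁² + σ₂²) / δ²
  = (1.645 + 1.282)² · (1139² + 1409² = 3282602) / 757²
  = 8.5673 · 3282602 / 573049
  = 49.08
Adjust for 56% response: 49.08 / 0.56 = 87.64.
Round up → n = 88 per group.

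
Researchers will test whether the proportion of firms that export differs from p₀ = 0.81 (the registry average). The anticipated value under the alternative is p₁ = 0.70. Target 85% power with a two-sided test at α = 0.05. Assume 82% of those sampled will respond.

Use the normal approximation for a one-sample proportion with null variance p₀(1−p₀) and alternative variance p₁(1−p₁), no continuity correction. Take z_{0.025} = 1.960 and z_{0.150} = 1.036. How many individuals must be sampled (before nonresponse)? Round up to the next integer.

n = 156

n = [z_{α/2}·√(p₀q₀) + z_β·√(p₁q₁)]² / (p₁ − p₀)²
  = [1.960·√(0.81·0.19) + 1.036·√(0.70·0.30)]² / (-0.11)²
  = [1.960·0.3923 + 1.036·0.4583]² / 0.0121
  = [1.2437]² / 0.0121
  = 127.83
Adjust for 82% response: 127.83 / 0.82 = 155.89.
Round up → n = 156.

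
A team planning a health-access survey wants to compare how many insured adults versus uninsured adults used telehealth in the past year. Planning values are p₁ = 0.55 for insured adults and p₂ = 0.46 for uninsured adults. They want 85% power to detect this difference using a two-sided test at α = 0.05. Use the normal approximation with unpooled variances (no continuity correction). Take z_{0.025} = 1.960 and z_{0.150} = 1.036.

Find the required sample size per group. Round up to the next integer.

n = 550 per group

n = (z_{α/2} + z_β)² · [p₁(1−p₁) + p₂(1−p₂)] / (p₁ − p₂)²
  = (1.960 + 1.036)² · (0.55·0.45 + 0.46·0.54) / (0.09)²
  = (2.996)² · (0.2475 + 0.2484) / 0.0081
  = 8.9760 · 0.4959 / 0.0081
  = 549.53
Round up → n = 550 per group.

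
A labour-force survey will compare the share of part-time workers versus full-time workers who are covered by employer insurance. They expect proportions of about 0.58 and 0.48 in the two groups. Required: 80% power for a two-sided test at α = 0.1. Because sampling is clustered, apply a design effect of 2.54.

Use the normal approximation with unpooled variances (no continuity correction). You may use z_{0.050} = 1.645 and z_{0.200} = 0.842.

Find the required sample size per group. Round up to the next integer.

n = (z_{α/2} + z_β)² · [p₁(1−p₁) + p₂(1−p₂)] / (p₁ − p₂)²
  = (1.645 + 0.842)² · (0.58·0.42 + 0.48·0.52) / (0.10)²
  = (2.487)² · (0.2436 + 0.2496) / 0.0100
  = 6.1852 · 0.4932 / 0.0100
  = 305.05
Design effect: 2.54 × 305.05 = 774.83.
Round up → n = 775 per group.

n = 775 per group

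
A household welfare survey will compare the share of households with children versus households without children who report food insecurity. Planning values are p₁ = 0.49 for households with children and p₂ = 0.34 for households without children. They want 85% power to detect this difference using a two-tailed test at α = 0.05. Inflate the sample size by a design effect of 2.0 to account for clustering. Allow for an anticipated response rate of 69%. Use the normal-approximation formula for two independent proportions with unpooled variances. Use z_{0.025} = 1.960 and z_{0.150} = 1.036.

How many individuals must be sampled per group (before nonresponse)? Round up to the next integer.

n = 549 per group

n = (z_{α/2} + z_β)² · [p₁(1−p₁) + p₂(1−p₂)] / (p₁ − p₂)²
  = (1.960 + 1.036)² · (0.49·0.51 + 0.34·0.66) / (0.15)²
  = (2.996)² · (0.2499 + 0.2244) / 0.0225
  = 8.9760 · 0.4743 / 0.0225
  = 189.21
Design effect: 2.0 × 189.21 = 378.43.
Adjust for 69% response: 378.43 / 0.69 = 548.45.
Round up → n = 549 per group.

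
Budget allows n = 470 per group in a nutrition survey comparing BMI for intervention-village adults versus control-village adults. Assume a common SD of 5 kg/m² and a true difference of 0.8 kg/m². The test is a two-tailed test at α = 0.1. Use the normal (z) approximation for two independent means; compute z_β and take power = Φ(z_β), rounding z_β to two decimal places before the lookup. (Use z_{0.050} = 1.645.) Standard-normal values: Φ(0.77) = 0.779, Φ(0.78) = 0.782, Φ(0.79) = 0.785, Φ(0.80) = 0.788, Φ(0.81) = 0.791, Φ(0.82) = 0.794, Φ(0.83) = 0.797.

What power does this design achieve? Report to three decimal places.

z_β = δ·√(n/(σ₁²+σ₂²)) − z_{α/2}
    = 0.8 · √(470/50) − 1.645
    = 0.8 · 3.06594 − 1.645
    = 2.4528 − 1.645 = 0.8078 → 0.81
Power = Φ(0.81) = 0.791.

Power ≈ 0.791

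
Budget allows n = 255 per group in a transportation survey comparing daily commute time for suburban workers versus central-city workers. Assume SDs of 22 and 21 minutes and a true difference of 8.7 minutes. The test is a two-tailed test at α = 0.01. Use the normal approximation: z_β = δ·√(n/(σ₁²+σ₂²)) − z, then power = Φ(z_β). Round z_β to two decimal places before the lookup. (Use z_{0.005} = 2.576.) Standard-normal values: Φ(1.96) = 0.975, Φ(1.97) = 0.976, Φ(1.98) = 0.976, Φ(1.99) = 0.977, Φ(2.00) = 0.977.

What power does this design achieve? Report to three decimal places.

Power ≈ 0.977

z_β = δ·√(n/(σ₁²+σ₂²)) − z_{α/2}
    = 8.7 · √(255/925) − 2.576
    = 8.7 · 0.52505 − 2.576
    = 4.5679 − 2.576 = 1.9919 → 1.99
Power = Φ(1.99) = 0.977.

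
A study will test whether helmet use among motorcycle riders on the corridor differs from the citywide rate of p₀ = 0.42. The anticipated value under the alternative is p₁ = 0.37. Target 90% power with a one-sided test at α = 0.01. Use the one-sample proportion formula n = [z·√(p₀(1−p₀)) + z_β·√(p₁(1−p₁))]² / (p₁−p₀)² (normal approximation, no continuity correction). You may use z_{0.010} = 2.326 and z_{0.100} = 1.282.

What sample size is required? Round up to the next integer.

n = [z_α·√(p₀q₀) + z_β·√(p₁q₁)]² / (p₁ − p₀)²
  = [2.326·√(0.42·0.58) + 1.282·√(0.37·0.63)]² / (-0.05)²
  = [2.326·0.4936 + 1.282·0.4828]² / 0.0025
  = [1.7670]² / 0.0025
  = 1248.88
Round up → n = 1249.

n = 1249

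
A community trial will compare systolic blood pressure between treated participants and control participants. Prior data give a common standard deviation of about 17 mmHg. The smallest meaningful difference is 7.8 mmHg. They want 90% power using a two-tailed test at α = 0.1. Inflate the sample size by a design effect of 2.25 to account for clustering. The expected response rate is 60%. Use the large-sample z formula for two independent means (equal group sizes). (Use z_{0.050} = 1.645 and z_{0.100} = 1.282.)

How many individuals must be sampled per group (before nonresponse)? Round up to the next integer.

n = (z_{α/2} + z_β)² · (σ₁² + σ₂²) / δ²
  = (1.645 + 1.282)² · (2·17² = 578) / 7.8²
  = 8.5673 · 578 / 60.84
  = 81.39
Design effect: 2.25 × 81.39 = 183.13.
Adjust for 60% response: 183.13 / 0.60 = 305.22.
Round up → n = 306 per group.

n = 306 per group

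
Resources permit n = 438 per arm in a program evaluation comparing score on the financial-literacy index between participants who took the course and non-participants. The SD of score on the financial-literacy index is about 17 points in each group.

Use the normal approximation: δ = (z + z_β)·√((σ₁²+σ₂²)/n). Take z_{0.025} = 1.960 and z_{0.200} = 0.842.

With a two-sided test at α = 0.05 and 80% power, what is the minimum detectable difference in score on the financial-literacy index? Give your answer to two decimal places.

δ = (z_{α/2} + z_β) · √((σ₁²+σ₂²)/n)
  = (1.960 + 0.842) · √(578/438)
  = 2.802 · √1.3196
  = 2.802 · 1.1488
  = 3.2188

Minimum detectable difference ≈ 3.22 points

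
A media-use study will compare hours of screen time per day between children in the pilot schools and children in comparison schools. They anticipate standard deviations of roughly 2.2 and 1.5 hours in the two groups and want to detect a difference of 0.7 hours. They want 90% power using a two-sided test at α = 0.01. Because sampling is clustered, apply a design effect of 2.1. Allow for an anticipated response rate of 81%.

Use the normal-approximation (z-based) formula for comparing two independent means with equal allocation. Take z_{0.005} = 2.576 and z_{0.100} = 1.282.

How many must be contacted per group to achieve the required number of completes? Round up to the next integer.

n = 559 per group

n = (z_{α/2} + z_β)² · (σ₁² + σ₂²) / δ²
  = (2.576 + 1.282)² · (2.2² + 1.5² = 7.09) / 0.7²
  = 14.8842 · 7.09 / 0.49
  = 215.36
Design effect: 2.1 × 215.36 = 452.27.
Adjust for 81% response: 452.27 / 0.81 = 558.35.
Round up → n = 559 per group.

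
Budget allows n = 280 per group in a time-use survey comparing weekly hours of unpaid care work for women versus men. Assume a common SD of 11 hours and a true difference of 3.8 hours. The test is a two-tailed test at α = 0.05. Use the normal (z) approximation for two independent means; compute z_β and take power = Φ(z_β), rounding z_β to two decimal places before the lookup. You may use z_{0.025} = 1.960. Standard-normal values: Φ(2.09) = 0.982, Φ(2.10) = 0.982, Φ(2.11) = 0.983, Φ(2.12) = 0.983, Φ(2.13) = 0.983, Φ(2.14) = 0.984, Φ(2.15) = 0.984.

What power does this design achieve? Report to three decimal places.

Power ≈ 0.983

z_β = δ·√(n/(σ₁²+σ₂²)) − z_{α/2}
    = 3.8 · √(280/242) − 1.960
    = 3.8 · 1.07565 − 1.960
    = 4.0875 − 1.960 = 2.1275 → 2.13
Power = Φ(2.13) = 0.983.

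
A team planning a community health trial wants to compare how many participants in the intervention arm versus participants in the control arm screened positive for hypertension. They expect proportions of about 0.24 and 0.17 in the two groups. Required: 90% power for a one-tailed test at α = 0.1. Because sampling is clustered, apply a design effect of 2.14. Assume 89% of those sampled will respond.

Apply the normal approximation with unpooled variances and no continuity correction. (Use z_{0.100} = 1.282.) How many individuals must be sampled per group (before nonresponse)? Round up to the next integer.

n = 1044 per group

n = (z_α + z_β)² · [p₁(1−p₁) + p₂(1−p₂)] / (p₁ − p₂)²
  = (1.282 + 1.282)² · (0.24·0.76 + 0.17·0.83) / (0.07)²
  = (2.564)² · (0.1824 + 0.1411) / 0.0049
  = 6.5741 · 0.3235 / 0.0049
  = 434.02
Design effect: 2.14 × 434.02 = 928.81.
Adjust for 89% response: 928.81 / 0.89 = 1043.61.
Round up → n = 1044 per group.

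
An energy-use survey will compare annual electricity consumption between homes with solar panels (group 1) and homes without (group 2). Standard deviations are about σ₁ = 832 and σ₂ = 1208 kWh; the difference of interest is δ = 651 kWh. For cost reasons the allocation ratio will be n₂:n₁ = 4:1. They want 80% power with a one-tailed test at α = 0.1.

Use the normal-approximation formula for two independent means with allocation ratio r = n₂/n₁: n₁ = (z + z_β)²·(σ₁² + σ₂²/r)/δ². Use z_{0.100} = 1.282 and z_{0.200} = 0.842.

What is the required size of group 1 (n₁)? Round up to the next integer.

n₁ = (z_α + z_β)² · (σ₁² + σ₂²/r) / δ²
   = (1.282 + 0.842)² · (832² + 1208²/4) / 651²
   = 4.5114 · (692224 + 364816) / 423801
   = 4.5114 · 1057040 / 423801
   = 11.25
Round up → n₁ = 12; n₂ = r·n₁ = 4 × 12 = 48.

n₁ = 12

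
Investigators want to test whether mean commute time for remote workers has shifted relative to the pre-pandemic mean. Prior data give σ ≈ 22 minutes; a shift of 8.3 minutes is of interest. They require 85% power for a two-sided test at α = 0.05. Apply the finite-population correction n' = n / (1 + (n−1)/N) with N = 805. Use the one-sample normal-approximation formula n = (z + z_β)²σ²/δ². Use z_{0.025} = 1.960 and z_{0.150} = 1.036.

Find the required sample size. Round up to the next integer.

n = 59

n = (z_{α/2} + z_β)² · σ² / δ²
  = (1.960 + 1.036)² · 22² / 8.3²
  = 8.9760 · 484 / 68.89
  = 63.06
Finite-population correction (N = 805): 63.06 / (1 + (63.06 − 1)/805) = 58.55.
Round up → n = 59.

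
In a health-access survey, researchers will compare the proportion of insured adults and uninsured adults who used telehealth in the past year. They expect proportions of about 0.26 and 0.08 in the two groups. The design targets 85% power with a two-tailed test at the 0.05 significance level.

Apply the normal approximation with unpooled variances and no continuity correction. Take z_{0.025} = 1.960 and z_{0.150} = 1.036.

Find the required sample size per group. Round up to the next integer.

n = (z_{α/2} + z_β)² · [p₁(1−p₁) + p₂(1−p₂)] / (p₁ − p₂)²
  = (1.960 + 1.036)² · (0.26·0.74 + 0.08·0.92) / (0.18)²
  = (2.996)² · (0.1924 + 0.0736) / 0.0324
  = 8.9760 · 0.2660 / 0.0324
  = 73.69
Round up → n = 74 per group.

n = 74 per group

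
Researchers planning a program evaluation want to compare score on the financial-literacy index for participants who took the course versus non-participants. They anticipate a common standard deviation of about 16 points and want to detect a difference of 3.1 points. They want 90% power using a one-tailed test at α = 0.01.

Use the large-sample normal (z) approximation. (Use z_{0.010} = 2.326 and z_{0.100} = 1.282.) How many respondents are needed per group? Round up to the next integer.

n = (z_α + z_β)² · (σ₁² + σ₂²) / δ²
  = (2.326 + 1.282)² · (2·16² = 512) / 3.1²
  = 13.0177 · 512 / 9.61
  = 693.55
Round up → n = 694 per group.

n = 694 per group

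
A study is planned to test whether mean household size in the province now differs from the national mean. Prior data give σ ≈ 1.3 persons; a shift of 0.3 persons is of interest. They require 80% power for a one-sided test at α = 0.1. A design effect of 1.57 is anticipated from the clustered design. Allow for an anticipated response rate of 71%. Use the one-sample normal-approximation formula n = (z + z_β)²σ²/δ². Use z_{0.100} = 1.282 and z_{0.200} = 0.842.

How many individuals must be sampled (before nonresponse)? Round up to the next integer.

n = 188

n = (z_α + z_β)² · σ² / δ²
  = (1.282 + 0.842)² · 1.3² / 0.3²
  = 4.5114 · 1.69 / 0.09
  = 84.71
Design effect: 1.57 × 84.71 = 133.00.
Adjust for 71% response: 133.00 / 0.71 = 187.32.
Round up → n = 188.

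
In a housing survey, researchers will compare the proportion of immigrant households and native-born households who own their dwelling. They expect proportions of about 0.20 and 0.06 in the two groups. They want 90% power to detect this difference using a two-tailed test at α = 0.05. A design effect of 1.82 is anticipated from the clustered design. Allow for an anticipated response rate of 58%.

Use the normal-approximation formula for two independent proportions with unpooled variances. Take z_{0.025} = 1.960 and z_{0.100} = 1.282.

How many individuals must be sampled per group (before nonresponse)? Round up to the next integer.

n = 365 per group

n = (z_{α/2} + z_β)² · [p₁(1−p₁) + p₂(1−p₂)] / (p₁ − p₂)²
  = (1.960 + 1.282)² · (0.20·0.80 + 0.06·0.94) / (0.14)²
  = (3.242)² · (0.1600 + 0.0564) / 0.0196
  = 10.5106 · 0.2164 / 0.0196
  = 116.05
Design effect: 1.82 × 116.05 = 211.20.
Adjust for 58% response: 211.20 / 0.58 = 364.14.
Round up → n = 365 per group.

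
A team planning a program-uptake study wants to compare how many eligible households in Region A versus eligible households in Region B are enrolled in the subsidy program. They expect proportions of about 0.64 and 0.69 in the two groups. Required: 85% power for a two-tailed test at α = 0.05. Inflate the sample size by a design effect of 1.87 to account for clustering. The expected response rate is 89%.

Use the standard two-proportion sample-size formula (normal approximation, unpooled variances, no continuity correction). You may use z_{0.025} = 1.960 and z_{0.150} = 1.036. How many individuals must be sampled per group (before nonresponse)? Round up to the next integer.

n = (z_{α/2} + z_β)² · [p₁(1−p₁) + p₂(1−p₂)] / (p₁ − p₂)²
  = (1.960 + 1.036)² · (0.64·0.36 + 0.69·0.31) / (-0.05)²
  = (2.996)² · (0.2304 + 0.2139) / 0.0025
  = 8.9760 · 0.4443 / 0.0025
  = 1595.22
Design effect: 1.87 × 1595.22 = 2983.06.
Adjust for 89% response: 2983.06 / 0.89 = 3351.75.
Round up → n = 3352 per group.

n = 3352 per group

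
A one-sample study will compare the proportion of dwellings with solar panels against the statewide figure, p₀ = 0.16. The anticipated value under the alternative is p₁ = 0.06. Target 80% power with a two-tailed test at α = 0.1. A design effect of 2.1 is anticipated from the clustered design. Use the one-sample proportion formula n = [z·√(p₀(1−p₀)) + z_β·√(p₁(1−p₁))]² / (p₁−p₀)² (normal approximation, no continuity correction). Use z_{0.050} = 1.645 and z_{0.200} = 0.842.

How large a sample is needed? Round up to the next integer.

n = [z_{α/2}·√(p₀q₀) + z_β·√(p₁q₁)]² / (p₁ − p₀)²
  = [1.645·√(0.16·0.84) + 0.842·√(0.06·0.94)]² / (-0.10)²
  = [1.645·0.3666 + 0.842·0.2375]² / 0.0100
  = [0.8030]² / 0.0100
  = 64.49
Design effect: 2.1 × 64.49 = 135.42.
Round up → n = 136.

n = 136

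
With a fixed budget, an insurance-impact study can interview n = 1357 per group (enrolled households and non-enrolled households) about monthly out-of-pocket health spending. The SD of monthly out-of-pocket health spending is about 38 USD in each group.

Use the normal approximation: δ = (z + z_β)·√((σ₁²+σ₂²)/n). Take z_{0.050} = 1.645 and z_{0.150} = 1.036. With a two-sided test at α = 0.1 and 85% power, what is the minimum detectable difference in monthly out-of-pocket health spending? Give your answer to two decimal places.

Minimum detectable difference ≈ 3.91 USD

δ = (z_{α/2} + z_β) · √((σ₁²+σ₂²)/n)
  = (1.645 + 1.036) · √(2888/1357)
  = 2.681 · √2.1282
  = 2.681 · 1.4588
  = 3.9112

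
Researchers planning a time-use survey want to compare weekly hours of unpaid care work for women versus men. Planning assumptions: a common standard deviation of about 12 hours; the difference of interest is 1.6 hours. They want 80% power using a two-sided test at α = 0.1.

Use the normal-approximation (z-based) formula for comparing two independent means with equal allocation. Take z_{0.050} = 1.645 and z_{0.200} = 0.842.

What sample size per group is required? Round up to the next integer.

n = (z_{α/2} + z_β)² · (σ₁² + σ₂²) / δ²
  = (1.645 + 0.842)² · (2·12² = 288) / 1.6²
  = 6.1852 · 288 / 2.56
  = 695.83
Round up → n = 696 per group.

n = 696 per group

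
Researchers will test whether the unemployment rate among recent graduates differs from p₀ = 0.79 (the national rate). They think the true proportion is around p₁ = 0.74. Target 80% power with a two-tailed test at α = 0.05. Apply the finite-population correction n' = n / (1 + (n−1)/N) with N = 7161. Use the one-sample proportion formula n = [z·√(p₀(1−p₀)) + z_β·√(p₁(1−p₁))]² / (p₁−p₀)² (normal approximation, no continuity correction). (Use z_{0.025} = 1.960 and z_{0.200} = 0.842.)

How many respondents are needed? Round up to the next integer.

n = 507

n = [z_{α/2}·√(p₀q₀) + z_β·√(p₁q₁)]² / (p₁ − p₀)²
  = [1.960·√(0.79·0.21) + 0.842·√(0.74·0.26)]² / (-0.05)²
  = [1.960·0.4073 + 0.842·0.4386]² / 0.0025
  = [1.1677]² / 0.0025
  = 545.37
Finite-population correction (N = 7161): 545.37 / (1 + (545.37 − 1)/7161) = 506.84.
Round up → n = 507.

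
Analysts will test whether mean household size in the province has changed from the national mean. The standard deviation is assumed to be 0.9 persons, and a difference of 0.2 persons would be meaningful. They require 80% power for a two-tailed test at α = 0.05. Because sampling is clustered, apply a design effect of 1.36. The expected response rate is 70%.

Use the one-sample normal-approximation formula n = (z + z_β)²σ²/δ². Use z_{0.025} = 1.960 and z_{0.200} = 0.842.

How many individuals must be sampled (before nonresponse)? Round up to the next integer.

n = 309

n = (z_{α/2} + z_β)² · σ² / δ²
  = (1.960 + 0.842)² · 0.9² / 0.2²
  = 7.8512 · 0.81 / 0.04
  = 158.99
Design effect: 1.36 × 158.99 = 216.22.
Adjust for 70% response: 216.22 / 0.70 = 308.89.
Round up → n = 309.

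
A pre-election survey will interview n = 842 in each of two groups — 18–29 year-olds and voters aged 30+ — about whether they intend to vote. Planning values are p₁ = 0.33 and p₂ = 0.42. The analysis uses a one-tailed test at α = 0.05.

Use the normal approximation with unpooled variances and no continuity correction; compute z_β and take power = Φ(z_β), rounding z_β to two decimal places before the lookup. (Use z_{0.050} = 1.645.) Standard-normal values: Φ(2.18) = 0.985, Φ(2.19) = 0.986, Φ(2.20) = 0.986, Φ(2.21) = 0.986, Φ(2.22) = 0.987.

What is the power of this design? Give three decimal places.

z_β = |p₁−p₂|·√(n/[p₁q₁+p₂q₂]) − z_α
    = 0.09 · √(842/0.4647) − 1.645
    = 0.09 · 42.5667 − 1.645
    = 3.8310 − 1.645 = 2.1860 → 2.19
Power = Φ(2.19) = 0.986.

Power ≈ 0.986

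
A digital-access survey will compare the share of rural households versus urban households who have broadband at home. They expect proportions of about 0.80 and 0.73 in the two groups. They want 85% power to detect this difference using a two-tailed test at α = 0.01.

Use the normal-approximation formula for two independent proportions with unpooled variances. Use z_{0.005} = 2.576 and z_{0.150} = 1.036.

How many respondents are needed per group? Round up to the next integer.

n = 951 per group

n = (z_{α/2} + z_β)² · [p₁(1−p₁) + p₂(1−p₂)] / (p₁ − p₂)²
  = (2.576 + 1.036)² · (0.80·0.20 + 0.73·0.27) / (0.07)²
  = (3.612)² · (0.1600 + 0.1971) / 0.0049
  = 13.0465 · 0.3571 / 0.0049
  = 950.80
Round up → n = 951 per group.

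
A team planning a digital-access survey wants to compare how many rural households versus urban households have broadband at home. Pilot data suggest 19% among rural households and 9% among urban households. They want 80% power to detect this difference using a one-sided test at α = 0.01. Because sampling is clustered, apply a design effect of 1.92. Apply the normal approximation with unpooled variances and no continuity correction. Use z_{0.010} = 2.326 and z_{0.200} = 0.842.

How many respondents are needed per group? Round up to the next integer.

n = (z_α + z_β)² · [p₁(1−p₁) + p₂(1−p₂)] / (p₁ − p₂)²
  = (2.326 + 0.842)² · (0.19·0.81 + 0.09·0.91) / (0.10)²
  = (3.168)² · (0.1539 + 0.0819) / 0.0100
  = 10.0362 · 0.2358 / 0.0100
  = 236.65
Design effect: 1.92 × 236.65 = 454.38.
Round up → n = 455 per group.

n = 455 per group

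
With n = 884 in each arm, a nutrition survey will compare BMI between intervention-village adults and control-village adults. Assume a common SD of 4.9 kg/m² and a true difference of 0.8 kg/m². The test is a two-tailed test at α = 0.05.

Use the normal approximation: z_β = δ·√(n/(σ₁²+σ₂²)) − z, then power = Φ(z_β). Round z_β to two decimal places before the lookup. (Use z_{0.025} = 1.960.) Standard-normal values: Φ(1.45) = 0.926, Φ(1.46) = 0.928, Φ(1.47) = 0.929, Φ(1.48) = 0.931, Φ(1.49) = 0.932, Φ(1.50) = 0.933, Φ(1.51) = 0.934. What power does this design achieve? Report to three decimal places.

Power ≈ 0.929

z_β = δ·√(n/(σ₁²+σ₂²)) − z_{α/2}
    = 0.8 · √(884/48.02) − 1.960
    = 0.8 · 4.29057 − 1.960
    = 3.4325 − 1.960 = 1.4725 → 1.47
Power = Φ(1.47) = 0.929.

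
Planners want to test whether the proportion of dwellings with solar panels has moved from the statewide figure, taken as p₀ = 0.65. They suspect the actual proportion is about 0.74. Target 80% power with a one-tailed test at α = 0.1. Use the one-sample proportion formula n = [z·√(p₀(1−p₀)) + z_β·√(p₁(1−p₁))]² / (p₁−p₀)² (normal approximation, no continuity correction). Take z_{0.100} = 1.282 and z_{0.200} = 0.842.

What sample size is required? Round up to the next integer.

n = [z_α·√(p₀q₀) + z_β·√(p₁q₁)]² / (p₁ − p₀)²
  = [1.282·√(0.65·0.35) + 0.842·√(0.74·0.26)]² / (0.09)²
  = [1.282·0.4770 + 0.842·0.4386]² / 0.0081
  = [0.9808]² / 0.0081
  = 118.76
Round up → n = 119.

n = 119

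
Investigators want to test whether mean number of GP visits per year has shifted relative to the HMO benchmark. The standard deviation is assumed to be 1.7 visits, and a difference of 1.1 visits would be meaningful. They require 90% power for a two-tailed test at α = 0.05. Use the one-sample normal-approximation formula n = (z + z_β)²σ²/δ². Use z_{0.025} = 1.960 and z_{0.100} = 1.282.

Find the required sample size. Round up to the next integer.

n = 26

n = (z_{α/2} + z_β)² · σ² / δ²
  = (1.960 + 1.282)² · 1.7² / 1.1²
  = 10.5106 · 2.89 / 1.21
  = 25.10
Round up → n = 26.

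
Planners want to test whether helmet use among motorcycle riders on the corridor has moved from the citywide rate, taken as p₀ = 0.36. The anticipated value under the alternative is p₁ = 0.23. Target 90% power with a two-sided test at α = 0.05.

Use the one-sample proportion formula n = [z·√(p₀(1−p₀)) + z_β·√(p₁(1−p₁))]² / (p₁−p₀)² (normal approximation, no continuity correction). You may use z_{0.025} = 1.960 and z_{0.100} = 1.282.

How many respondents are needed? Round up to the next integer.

n = [z_{α/2}·√(p₀q₀) + z_β·√(p₁q₁)]² / (p₁ − p₀)²
  = [1.960·√(0.36·0.64) + 1.282·√(0.23·0.77)]² / (-0.13)²
  = [1.960·0.4800 + 1.282·0.4208]² / 0.0169
  = [1.4803]² / 0.0169
  = 129.66
Round up → n = 130.

n = 130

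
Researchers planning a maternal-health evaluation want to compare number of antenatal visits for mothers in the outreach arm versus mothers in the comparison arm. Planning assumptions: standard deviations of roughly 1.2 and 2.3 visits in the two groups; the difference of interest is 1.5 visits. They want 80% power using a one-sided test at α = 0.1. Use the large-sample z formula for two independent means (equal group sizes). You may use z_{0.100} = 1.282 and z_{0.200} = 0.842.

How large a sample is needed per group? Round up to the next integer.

n = 14 per group

n = (z_α + z_β)² · (σ₁² + σ₂²) / δ²
  = (1.282 + 0.842)² · (1.2² + 2.3² = 6.73) / 1.5²
  = 4.5114 · 6.73 / 2.25
  = 13.49
Round up → n = 14 per group.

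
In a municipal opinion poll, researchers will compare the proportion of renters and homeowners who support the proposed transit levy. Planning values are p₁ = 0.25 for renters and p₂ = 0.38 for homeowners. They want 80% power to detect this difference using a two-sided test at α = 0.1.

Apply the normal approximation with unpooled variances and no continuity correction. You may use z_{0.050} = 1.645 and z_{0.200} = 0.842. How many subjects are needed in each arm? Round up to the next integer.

n = (z_{α/2} + z_β)² · [p₁(1−p₁) + p₂(1−p₂)] / (p₁ − p₂)²
  = (1.645 + 0.842)² · (0.25·0.75 + 0.38·0.62) / (-0.13)²
  = (2.487)² · (0.1875 + 0.2356) / 0.0169
  = 6.1852 · 0.4231 / 0.0169
  = 154.85
Round up → n = 155 per group.

n = 155 per group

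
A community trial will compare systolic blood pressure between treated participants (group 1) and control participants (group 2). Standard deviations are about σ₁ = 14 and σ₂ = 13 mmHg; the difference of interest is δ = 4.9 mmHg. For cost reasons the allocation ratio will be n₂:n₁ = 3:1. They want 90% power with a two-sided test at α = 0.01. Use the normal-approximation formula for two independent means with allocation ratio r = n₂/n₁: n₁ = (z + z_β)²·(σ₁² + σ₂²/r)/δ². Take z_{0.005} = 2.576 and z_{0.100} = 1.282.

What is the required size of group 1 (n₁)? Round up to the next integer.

n₁ = (z_{α/2} + z_β)² · (σ₁² + σ₂²/r) / δ²
   = (2.576 + 1.282)² · (14² + 13²/3) / 4.9²
   = 14.8842 · (196 + 56.3333) / 24.01
   = 14.8842 · 252.3333 / 24.01
   = 156.43
Round up → n₁ = 157; n₂ = r·n₁ = 3 × 157 = 471.

n₁ = 157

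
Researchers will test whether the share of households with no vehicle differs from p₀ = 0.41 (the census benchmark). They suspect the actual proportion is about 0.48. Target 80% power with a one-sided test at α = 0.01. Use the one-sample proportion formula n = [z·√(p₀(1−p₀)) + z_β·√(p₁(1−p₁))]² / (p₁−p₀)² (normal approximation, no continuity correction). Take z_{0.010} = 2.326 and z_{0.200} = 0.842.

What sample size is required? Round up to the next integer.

n = 500

n = [z_α·√(p₀q₀) + z_β·√(p₁q₁)]² / (p₁ − p₀)²
  = [2.326·√(0.41·0.59) + 0.842·√(0.48·0.52)]² / (0.07)²
  = [2.326·0.4918 + 0.842·0.4996]² / 0.0049
  = [1.5647]² / 0.0049
  = 499.63
Round up → n = 500.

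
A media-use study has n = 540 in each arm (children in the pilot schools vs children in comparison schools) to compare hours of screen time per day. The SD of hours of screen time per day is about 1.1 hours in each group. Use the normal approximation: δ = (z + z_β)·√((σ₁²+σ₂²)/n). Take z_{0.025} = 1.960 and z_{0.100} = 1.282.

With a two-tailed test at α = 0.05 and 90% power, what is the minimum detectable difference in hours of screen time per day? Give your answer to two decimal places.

Minimum detectable difference ≈ 0.22 hours

δ = (z_{α/2} + z_β) · √((σ₁²+σ₂²)/n)
  = (1.960 + 1.282) · √(2.42/540)
  = 3.242 · √0.00448
  = 3.242 · 0.0669
  = 0.2170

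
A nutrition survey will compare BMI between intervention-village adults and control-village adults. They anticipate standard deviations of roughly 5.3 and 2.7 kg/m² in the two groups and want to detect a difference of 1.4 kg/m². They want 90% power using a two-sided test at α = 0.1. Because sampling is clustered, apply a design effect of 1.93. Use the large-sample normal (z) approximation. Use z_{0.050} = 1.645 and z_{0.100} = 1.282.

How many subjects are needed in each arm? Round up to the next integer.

n = (z_{α/2} + z_β)² · (σ₁² + σ₂²) / δ²
  = (1.645 + 1.282)² · (5.3² + 2.7² = 35.38) / 1.4²
  = 8.5673 · 35.38 / 1.96
  = 154.65
Design effect: 1.93 × 154.65 = 298.47.
Round up → n = 299 per group.

n = 299 per group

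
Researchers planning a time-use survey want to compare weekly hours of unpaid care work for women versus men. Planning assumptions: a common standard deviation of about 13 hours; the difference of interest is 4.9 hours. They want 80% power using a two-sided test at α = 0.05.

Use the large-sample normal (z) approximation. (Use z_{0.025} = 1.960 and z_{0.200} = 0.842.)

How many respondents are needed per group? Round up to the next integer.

n = 111 per group

n = (z_{α/2} + z_β)² · (σ₁² + σ₂²) / δ²
  = (1.960 + 0.842)² · (2·13² = 338) / 4.9²
  = 7.8512 · 338 / 24.01
  = 110.53
Round up → n = 111 per group.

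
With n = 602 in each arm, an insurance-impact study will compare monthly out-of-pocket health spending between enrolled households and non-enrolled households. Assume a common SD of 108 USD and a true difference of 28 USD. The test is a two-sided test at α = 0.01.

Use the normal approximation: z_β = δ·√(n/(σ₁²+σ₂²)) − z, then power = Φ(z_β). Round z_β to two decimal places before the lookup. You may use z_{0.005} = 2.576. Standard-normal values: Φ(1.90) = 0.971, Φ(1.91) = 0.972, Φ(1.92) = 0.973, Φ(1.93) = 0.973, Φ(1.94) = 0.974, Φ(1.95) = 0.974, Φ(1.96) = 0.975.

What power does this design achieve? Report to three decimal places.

z_β = δ·√(n/(σ₁²+σ₂²)) − z_{α/2}
    = 28 · √(602/23328) − 2.576
    = 28 · 0.16064 − 2.576
    = 4.4980 − 2.576 = 1.9220 → 1.92
Power = Φ(1.92) = 0.973.

Power ≈ 0.973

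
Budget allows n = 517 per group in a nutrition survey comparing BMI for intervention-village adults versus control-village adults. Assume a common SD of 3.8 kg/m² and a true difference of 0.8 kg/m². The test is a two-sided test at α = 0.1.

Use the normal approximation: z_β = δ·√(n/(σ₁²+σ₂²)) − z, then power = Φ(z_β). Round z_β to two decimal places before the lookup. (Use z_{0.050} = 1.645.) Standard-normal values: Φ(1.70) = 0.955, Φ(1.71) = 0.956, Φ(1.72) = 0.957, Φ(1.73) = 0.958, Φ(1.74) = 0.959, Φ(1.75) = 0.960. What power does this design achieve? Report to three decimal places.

Power ≈ 0.959

z_β = δ·√(n/(σ₁²+σ₂²)) − z_{α/2}
    = 0.8 · √(517/28.88) − 1.645
    = 0.8 · 4.23104 − 1.645
    = 3.3848 − 1.645 = 1.7398 → 1.74
Power = Φ(1.74) = 0.959.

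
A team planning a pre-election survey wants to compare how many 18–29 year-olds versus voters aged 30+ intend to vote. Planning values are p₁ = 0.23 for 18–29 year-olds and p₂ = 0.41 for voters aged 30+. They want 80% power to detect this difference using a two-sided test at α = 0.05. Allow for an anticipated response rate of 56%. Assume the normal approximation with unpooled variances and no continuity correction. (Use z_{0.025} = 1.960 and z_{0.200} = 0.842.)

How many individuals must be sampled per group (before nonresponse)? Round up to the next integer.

n = 182 per group

n = (z_{α/2} + z_β)² · [p₁(1−p₁) + p₂(1−p₂)] / (p₁ − p₂)²
  = (1.960 + 0.842)² · (0.23·0.77 + 0.41·0.59) / (-0.18)²
  = (2.802)² · (0.1771 + 0.2419) / 0.0324
  = 7.8512 · 0.4190 / 0.0324
  = 101.53
Adjust for 56% response: 101.53 / 0.56 = 181.31.
Round up → n = 182 per group.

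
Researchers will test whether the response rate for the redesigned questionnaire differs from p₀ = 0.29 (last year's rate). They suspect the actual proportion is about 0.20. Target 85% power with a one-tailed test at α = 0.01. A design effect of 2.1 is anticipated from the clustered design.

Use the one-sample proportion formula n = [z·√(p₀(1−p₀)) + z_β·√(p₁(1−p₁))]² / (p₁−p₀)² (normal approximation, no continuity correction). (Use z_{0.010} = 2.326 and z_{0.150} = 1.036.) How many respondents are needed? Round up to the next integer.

n = 561

n = [z_α·√(p₀q₀) + z_β·√(p₁q₁)]² / (p₁ − p₀)²
  = [2.326·√(0.29·0.71) + 1.036·√(0.20·0.80)]² / (-0.09)²
  = [2.326·0.4538 + 1.036·0.4000]² / 0.0081
  = [1.4699]² / 0.0081
  = 266.72
Design effect: 2.1 × 266.72 = 560.12.
Round up → n = 561.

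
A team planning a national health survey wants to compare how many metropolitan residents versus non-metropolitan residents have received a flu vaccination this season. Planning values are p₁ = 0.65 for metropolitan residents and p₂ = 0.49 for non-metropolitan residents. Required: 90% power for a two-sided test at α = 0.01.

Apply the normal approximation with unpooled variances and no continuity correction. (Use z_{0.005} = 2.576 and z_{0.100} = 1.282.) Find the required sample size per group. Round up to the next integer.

n = (z_{α/2} + z_β)² · [p₁(1−p₁) + p₂(1−p₂)] / (p₁ − p₂)²
  = (2.576 + 1.282)² · (0.65·0.35 + 0.49·0.51) / (0.16)²
  = (3.858)² · (0.2275 + 0.2499) / 0.0256
  = 14.8842 · 0.4774 / 0.0256
  = 277.57
Round up → n = 278 per group.

n = 278 per group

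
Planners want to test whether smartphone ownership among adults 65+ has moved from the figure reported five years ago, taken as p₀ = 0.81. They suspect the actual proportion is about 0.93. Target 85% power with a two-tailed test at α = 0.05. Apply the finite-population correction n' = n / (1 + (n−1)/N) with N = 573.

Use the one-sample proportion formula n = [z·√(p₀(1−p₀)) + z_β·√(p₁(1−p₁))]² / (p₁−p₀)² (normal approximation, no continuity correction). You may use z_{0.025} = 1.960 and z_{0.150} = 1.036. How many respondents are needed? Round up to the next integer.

n = [z_{α/2}·√(p₀q₀) + z_β·√(p₁q₁)]² / (p₁ − p₀)²
  = [1.960·√(0.81·0.19) + 1.036·√(0.93·0.07)]² / (0.12)²
  = [1.960·0.3923 + 1.036·0.2551]² / 0.0144
  = [1.0332]² / 0.0144
  = 74.14
Finite-population correction (N = 573): 74.14 / (1 + (74.14 − 1)/573) = 65.75.
Round up → n = 66.

n = 66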